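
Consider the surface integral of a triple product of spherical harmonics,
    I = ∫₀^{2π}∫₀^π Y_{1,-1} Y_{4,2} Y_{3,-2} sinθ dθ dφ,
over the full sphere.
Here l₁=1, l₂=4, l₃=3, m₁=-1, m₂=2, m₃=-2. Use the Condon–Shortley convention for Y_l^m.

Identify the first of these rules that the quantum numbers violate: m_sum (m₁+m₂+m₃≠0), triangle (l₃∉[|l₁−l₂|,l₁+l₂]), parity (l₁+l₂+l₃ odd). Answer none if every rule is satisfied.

azimuthal sum: -1 + 2 − 2 = -1  ✗
3 ≤ 3 ≤ 5 (triangle on l)
L = 1 + 4 + 3 = 8 (even)

m_sum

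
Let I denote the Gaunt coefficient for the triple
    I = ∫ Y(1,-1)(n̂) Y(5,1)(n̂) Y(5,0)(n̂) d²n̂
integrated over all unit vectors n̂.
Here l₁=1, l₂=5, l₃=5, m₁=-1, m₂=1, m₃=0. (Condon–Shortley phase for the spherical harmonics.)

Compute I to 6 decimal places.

l₁+l₂+l₃=11 is odd: 3j(l;000)=0 ⇒ I=0

0.000000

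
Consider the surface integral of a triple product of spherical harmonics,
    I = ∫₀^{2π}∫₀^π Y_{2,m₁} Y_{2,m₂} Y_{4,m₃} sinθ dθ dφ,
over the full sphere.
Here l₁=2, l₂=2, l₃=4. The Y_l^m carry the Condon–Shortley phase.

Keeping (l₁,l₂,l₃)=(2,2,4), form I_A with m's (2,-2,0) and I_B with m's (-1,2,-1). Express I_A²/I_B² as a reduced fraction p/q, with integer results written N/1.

l's match ⇒ only the (l;m) 3-j factors differ between A and B.
A: triangle coeff Δ(2,2,4) = 1/630; Σ_t [0,0]: t=0:+1/576 = 1/576; (3j)²=1/630 [(2 2 4; 2 -2 0)], sign=+1
B: triangle coeff Δ(2,2,4) = 1/630; Σ_t [0,0]: t=0:+1/144 = 1/144; (3j)²=1/126 [(2 2 4; -1 2 -1)], sign=-1
I_A²/I_B² = (1/630)/(1/126) = 1/5

1/5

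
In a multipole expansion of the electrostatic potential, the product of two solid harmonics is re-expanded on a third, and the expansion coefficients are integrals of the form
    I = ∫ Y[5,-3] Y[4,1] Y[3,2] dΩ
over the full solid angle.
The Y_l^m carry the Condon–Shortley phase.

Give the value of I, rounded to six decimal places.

Rules hold: Σm=0, L=12 even, 1≤3≤9.
N = 11·9·7 = 693
Δ = 6!·4!·2!/13! = 1/180180
Racah Σ t=2..4: t=2:+1/576 t=3:−1/144 t=4:+1/576 = -1/288
⇒ 3j(5 4 3; 0 0 0)² = 20/1001, sgn +1
Racah Σ t=4..5: t=4:+1/1152 t=5:−1/1440 = 1/5760
⇒ 3j(5 4 3; -3 1 2)² = 1/858, sgn -1
4πI² = N·(3j₀)²·(3jₘ)² = 30/1859
I = -1·√(0.0161377/4π) = -0.03583571

-0.035836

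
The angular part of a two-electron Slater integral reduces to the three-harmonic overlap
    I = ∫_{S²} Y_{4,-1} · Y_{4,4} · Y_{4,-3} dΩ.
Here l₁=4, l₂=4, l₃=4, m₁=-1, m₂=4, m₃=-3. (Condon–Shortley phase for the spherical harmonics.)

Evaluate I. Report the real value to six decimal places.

m-sum 0 ✓  L=12 even ✓  0≤4≤8 ✓
Π(2lᵢ+1) = 9×9×9 = 729
triangle coeff Δ(4,4,4) = 1/450450
Σ_t [0,4]: t=0:+1/13824 t=1:−1/216 t=2:+1/64 t=3:−1/216 t=4:+1/13824 = 5/768
(3j)²=18/1001 [(4 4 4; 0 0 0)], sign=+1
Σ_t [4,4]: t=4:+1/3456 = 1/3456
(3j)²=35/1287 [(4 4 4; -1 4 -3)], sign=-1
⇒ 4πI² = 7290/20449
I = (-1)√(7290/20449/(4π)) = -0.16843130

-0.168431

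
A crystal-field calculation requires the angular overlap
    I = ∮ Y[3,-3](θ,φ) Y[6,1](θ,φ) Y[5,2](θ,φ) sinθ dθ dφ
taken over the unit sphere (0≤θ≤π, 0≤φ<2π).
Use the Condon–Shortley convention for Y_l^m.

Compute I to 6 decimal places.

Checks pass: Σm=0; 14 even; l₃=5∈[3,9].
(2·3+1)(2·6+1)(2·5+1) = 1001
Δ: 4! 2! 8! / 15! → 1/675675
sum: t=1:−1/8640 t=2:+1/2304 t=3:−1/8640 = 7/34560
3j²(3 6 5; 0 0 0) = Δ·Π!·Σ² = 7/429  (sign -1)
sum: t=4:+1/34560 = 1/34560
3j²(3 6 5; -3 1 2) = Δ·Π!·Σ² = 7/429  (sign -1)
combine: 4πI² = 1001·7/429·7/429 = 343/1287
take √, sign +1: I = 0.14563067

0.145631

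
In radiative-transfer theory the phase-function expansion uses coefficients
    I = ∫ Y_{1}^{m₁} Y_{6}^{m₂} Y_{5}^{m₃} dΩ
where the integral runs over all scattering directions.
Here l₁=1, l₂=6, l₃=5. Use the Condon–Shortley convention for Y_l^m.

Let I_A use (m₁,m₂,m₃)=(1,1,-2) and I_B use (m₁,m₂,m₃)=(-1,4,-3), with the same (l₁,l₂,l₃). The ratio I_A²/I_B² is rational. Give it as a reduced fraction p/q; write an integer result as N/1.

2/9

Same 1,6,5: normalisation and zero-m 3j drop out of the ratio.
A: Δ: 2! 0! 10! / 13! → 1/858; sum: t=0:+1/60480 = 1/60480; 3j²(1 6 5; 1 1 -2) = Δ·Π!·Σ² = 5/429  (sign -1)
B: Δ: 2! 0! 10! / 13! → 1/858; sum: t=2:+1/161280 = 1/161280; 3j²(1 6 5; -1 4 -3) = Δ·Π!·Σ² = 15/286  (sign +1)
I_A²/I_B² = (5/429)/(15/286) = 2/9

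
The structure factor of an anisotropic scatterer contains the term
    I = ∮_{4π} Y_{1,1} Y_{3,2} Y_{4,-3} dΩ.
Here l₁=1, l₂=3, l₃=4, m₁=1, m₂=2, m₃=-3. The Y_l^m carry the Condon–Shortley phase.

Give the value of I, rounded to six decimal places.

-0.282095

Rules hold: Σm=0, L=8 even, 2≤4≤4.
N = 3·7·9 = 189
Δ = 0!·2!·6!/9! = 1/252
Racah Σ t=0..0: t=0:+1/36 = 1/36
⇒ 3j(1 3 4; 0 0 0)² = 4/63, sgn +1
Racah Σ t=0..0: t=0:+1/240 = 1/240
⇒ 3j(1 3 4; 1 2 -3)² = 1/12, sgn -1
4πI² = N·(3j₀)²·(3jₘ)² = 1/1
I = -1·√(1/4π) = -0.28209479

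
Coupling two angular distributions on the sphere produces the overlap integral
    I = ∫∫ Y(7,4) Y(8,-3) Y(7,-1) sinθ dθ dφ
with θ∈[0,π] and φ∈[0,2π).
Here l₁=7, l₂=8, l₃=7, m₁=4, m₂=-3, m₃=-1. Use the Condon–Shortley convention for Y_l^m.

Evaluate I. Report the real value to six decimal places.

-0.025190

Rules hold: Σm=0, L=22 even, 1≤7≤15.
N = 15·17·15 = 3825
Δ = 8!·6!·8!/23! = 1/22086194130
Racah Σ t=1..7: t=1:−1/18289152000 t=2:+1/248832000 t=3:−1/24883200 t=4:+1/11943936 t=5:−1/24883200 t=6:+1/248832000 t=7:−1/18289152000 = 11/975421440
⇒ 3j(7 8 7; 0 0 0)² = 1750/289731, sgn -1
Racah Σ t=0..3: t=0:+1/1045094400 t=1:−1/139345920 t=2:+1/124416000 t=3:−1/746496000 = 1/2090188800
⇒ 3j(7 8 7; 4 -3 -1)² = 100/289731, sgn +1
4πI² = N·(3j₀)²·(3jₘ)² = 4375000/548653937
I = -1·√(0.00797406/4π) = -0.02519039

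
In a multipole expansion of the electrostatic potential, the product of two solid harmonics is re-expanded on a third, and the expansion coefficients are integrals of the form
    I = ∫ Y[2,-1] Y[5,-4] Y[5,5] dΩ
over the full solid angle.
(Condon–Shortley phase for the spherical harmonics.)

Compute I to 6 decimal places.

Checks pass: Σm=0; 12 even; l₃=5∈[3,7].
(2·2+1)(2·5+1)(2·5+1) = 605
Δ: 2! 2! 8! / 13! → 1/38610
sum: t=0:+1/2880 t=1:−1/576 t=2:+1/2880 = -1/960
3j²(2 5 5; 0 0 0) = Δ·Π!·Σ² = 10/429  (sign +1)
sum: t=1:−1/80640 = -1/80640
3j²(2 5 5; -1 -4 5) = Δ·Π!·Σ² = 9/286  (sign -1)
combine: 4πI² = 605·10/429·9/286 = 75/169
take √, sign -1: I = -0.18792404

-0.187924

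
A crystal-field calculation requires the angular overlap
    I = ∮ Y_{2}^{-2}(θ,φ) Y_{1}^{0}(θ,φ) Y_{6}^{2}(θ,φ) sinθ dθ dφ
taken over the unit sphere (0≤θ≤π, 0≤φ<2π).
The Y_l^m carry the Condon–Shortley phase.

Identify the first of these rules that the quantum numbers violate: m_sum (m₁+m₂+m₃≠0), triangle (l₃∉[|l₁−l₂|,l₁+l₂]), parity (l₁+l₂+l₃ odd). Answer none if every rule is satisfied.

Σmᵢ = 0  ✓
l₃∈[|l₁−l₂|,l₁+l₂]=[1,3], have l₃=6  ✗
Σlᵢ = 9 ⇒ odd

triangle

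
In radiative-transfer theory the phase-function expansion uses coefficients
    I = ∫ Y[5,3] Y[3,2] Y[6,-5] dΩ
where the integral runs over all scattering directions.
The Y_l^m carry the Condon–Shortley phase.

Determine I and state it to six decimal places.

Rules hold: Σm=0, L=14 even, 2≤6≤8.
N = 11·7·13 = 1001
Δ = 2!·8!·4!/15! = 1/675675
Racah Σ t=0..2: t=0:+1/8640 t=1:−1/2304 t=2:+1/8640 = -7/34560
⇒ 3j(5 3 6; 0 0 0)² = 7/429, sgn -1
Racah Σ t=1..2: t=1:−1/120960 t=2:+1/483840 = -1/161280
⇒ 3j(5 3 6; 3 2 -5)² = 2/91, sgn +1
4πI² = N·(3j₀)²·(3jₘ)² = 14/39
I = -1·√(0.358974/4π) = -0.16901560

-0.169016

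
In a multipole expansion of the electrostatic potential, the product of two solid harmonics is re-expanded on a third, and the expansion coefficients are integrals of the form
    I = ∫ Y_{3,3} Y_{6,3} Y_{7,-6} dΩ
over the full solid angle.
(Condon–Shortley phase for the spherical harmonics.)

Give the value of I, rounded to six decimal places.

-0.153803

Checks pass: Σm=0; 16 even; l₃=7∈[3,9].
(2·3+1)(2·6+1)(2·7+1) = 1365
Δ: 2! 4! 10! / 17! → 1/2042040
sum: t=0:+1/207360 t=1:−1/57600 t=2:+1/207360 = -1/129600
3j²(3 6 7; 0 0 0) = Δ·Π!·Σ² = 168/12155  (sign +1)
sum: t=0:+1/17418240 = 1/17418240
3j²(3 6 7; 3 3 -6) = Δ·Π!·Σ² = 15/952  (sign -1)
combine: 4πI² = 1365·168/12155·15/952 = 945/3179
take √, sign -1: I = -0.15380332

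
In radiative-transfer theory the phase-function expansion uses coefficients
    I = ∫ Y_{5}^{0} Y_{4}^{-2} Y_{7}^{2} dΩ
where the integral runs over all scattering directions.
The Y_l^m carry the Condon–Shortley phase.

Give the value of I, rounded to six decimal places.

-0.014400

Rules hold: Σm=0, L=16 even, 1≤7≤9.
N = 11·9·15 = 1485
Δ = 2!·8!·6!/17! = 1/6126120
Racah Σ t=0..2: t=0:+1/69120 t=1:−1/20736 t=2:+1/69120 = -1/51840
⇒ 3j(5 4 7; 0 0 0)² = 280/21879, sgn +1
Racah Σ t=0..2: t=0:+1/69120 t=1:−1/69120 t=2:+1/1036800 = 1/1036800
⇒ 3j(5 4 7; 0 -2 2)² = 1/7293, sgn -1
4πI² = N·(3j₀)²·(3jₘ)² = 1400/537251
I = -1·√(0.00260586/4π) = -0.01440026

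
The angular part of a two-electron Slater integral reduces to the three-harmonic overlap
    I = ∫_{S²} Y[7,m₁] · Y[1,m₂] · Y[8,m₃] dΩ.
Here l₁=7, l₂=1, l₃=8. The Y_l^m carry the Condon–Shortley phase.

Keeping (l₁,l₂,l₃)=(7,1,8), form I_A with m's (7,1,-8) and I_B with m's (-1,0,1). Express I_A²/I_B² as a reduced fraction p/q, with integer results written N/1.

40/21

Shared (l₁,l₂,l₃)=(7,1,8): N and (l;000)² cancel in I_A²/I_B².
A: Δ = 0!·14!·2!/17! = 1/2040; Racah Σ t=0..0: t=0:+1/174356582400 = 1/174356582400; ⇒ 3j(7 1 8; 7 1 -8)² = 1/17, sgn +1
B: Δ = 0!·14!·2!/17! = 1/2040; Racah Σ t=0..0: t=0:+1/29030400 = 1/29030400; ⇒ 3j(7 1 8; -1 0 1)² = 21/680, sgn -1
I_A²/I_B² = (1/17)/(21/680) = 40/21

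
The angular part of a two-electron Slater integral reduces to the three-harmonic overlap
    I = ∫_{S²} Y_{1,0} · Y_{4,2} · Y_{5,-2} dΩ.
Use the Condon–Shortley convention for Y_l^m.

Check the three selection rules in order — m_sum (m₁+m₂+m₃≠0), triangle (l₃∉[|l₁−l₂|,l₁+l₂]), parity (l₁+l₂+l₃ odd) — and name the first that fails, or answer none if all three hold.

m₁+m₂+m₃ = 0 + 2 − 2 = 0  ✓
triangle: |1−4|=3 ≤ l₃=5 ≤ 1+4=5  ✓
parity: l₁+l₂+l₃ = 10 is even  ✓

none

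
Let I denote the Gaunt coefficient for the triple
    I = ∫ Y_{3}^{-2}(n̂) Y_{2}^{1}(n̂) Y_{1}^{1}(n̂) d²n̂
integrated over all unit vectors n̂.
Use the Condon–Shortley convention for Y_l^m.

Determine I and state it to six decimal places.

0.261169

m-sum 0 ✓  L=6 even ✓  1≤1≤5 ✓
Π(2lᵢ+1) = 7×5×3 = 105
triangle coeff Δ(3,2,1) = 1/105
Σ_t [2,2]: t=2:+1/4 = 1/4
(3j)²=3/35 [(3 2 1; 0 0 0)], sign=-1
Σ_t [3,3]: t=3:−1/12 = -1/12
(3j)²=2/21 [(3 2 1; -2 1 1)], sign=-1
⇒ 4πI² = 6/7
I = (+1)√(6/7/(4π)) = 0.26116903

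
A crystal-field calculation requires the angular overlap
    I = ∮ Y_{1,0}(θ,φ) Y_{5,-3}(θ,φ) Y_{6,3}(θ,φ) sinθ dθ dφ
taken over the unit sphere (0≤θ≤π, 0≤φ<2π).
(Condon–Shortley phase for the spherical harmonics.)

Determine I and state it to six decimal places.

-0.212310

Rules hold: Σm=0, L=12 even, 4≤6≤6.
N = 3·11·13 = 429
Δ = 0!·2!·10!/13! = 1/858
Racah Σ t=0..0: t=0:+1/14400 = 1/14400
⇒ 3j(1 5 6; 0 0 0)² = 6/143, sgn +1
Racah Σ t=0..0: t=0:+1/80640 = 1/80640
⇒ 3j(1 5 6; 0 -3 3)² = 9/286, sgn -1
4πI² = N·(3j₀)²·(3jₘ)² = 81/143
I = -1·√(0.566434/4π) = -0.21230956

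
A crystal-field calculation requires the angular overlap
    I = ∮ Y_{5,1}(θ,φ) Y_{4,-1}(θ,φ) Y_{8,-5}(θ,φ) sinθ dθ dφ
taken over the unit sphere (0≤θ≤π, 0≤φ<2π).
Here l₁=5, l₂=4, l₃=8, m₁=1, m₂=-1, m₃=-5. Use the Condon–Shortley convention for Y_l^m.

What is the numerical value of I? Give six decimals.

0.000000

1 − 1 − 5 = -5 ≠ 0: azimuthal integral kills it; I = 0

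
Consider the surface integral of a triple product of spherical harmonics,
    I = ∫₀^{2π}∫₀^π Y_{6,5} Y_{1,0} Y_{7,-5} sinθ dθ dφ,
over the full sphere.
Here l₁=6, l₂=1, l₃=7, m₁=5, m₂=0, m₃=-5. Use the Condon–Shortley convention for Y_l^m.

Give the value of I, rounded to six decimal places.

Rules hold: Σm=0, L=14 even, 5≤7≤7.
N = 13·3·15 = 585
Δ = 0!·12!·2!/15! = 1/1365
Racah Σ t=0..0: t=0:+1/518400 = 1/518400
⇒ 3j(6 1 7; 0 0 0)² = 7/195, sgn -1
Racah Σ t=0..0: t=0:+1/39916800 = 1/39916800
⇒ 3j(6 1 7; 5 0 -5)² = 8/455, sgn +1
4πI² = N·(3j₀)²·(3jₘ)² = 24/65
I = -1·√(0.369231/4π) = -0.17141310

-0.171413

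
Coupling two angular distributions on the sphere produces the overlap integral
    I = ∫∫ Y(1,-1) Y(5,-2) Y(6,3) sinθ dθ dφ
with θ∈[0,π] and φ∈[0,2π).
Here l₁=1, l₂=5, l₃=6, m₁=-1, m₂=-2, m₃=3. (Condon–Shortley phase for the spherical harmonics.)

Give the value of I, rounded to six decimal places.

Checks pass: Σm=0; 12 even; l₃=6∈[4,6].
(2·1+1)(2·5+1)(2·6+1) = 429
Δ: 0! 2! 10! / 13! → 1/858
sum: t=0:+1/14400 = 1/14400
3j²(1 5 6; 0 0 0) = Δ·Π!·Σ² = 6/143  (sign +1)
sum: t=0:+1/60480 = 1/60480
3j²(1 5 6; -1 -2 3) = Δ·Π!·Σ² = 6/143  (sign -1)
combine: 4πI² = 429·6/143·6/143 = 108/143
take √, sign -1: I = -0.24515397

-0.245154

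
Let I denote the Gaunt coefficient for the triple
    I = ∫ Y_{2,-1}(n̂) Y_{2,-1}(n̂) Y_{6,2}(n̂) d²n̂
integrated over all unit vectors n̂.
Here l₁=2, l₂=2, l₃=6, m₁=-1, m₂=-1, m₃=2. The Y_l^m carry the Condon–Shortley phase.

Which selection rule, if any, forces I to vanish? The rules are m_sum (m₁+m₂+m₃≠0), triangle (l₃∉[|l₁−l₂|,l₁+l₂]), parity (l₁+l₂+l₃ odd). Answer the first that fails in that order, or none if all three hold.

azimuthal sum: -1 − 1 + 2 = 0  ✓
0 ≤ 6 ≤ 4 (triangle on l)  ✗
L = 2 + 2 + 6 = 10 (even)

triangle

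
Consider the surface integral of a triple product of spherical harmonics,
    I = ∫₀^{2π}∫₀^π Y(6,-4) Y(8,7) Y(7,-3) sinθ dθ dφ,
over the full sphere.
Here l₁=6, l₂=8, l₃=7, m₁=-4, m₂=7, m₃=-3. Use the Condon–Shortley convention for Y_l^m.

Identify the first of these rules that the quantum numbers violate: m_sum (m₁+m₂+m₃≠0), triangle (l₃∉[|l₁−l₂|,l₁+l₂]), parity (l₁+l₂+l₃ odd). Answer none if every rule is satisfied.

m₁+m₂+m₃ = -4 + 7 − 3 = 0  ✓
triangle: |6−8|=2 ≤ l₃=7 ≤ 6+8=14  ✓
parity: l₁+l₂+l₃ = 21 is odd  ✗

parity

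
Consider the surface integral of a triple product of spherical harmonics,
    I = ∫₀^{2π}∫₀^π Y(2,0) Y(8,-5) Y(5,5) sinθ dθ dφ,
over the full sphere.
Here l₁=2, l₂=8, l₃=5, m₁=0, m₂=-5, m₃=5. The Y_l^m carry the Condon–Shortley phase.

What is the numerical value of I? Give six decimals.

triangle: need 6≤l₃≤10, have 5; I=0

0.000000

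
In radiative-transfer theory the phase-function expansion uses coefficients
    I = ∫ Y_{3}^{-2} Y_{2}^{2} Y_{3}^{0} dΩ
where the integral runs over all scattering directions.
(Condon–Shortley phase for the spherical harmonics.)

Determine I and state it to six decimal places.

Checks pass: Σm=0; 8 even; l₃=3∈[1,5].
(2·3+1)(2·2+1)(2·3+1) = 245
Δ: 2! 4! 2! / 9! → 1/3780
sum: t=0:+1/24 t=1:−1/4 t=2:+1/24 = -1/6
3j²(3 2 3; 0 0 0) = Δ·Π!·Σ² = 4/105  (sign +1)
sum: t=2:+1/24 = 1/24
3j²(3 2 3; -2 2 0) = Δ·Π!·Σ² = 1/21  (sign -1)
combine: 4πI² = 245·4/105·1/21 = 4/9
take √, sign -1: I = -0.18806319

-0.188063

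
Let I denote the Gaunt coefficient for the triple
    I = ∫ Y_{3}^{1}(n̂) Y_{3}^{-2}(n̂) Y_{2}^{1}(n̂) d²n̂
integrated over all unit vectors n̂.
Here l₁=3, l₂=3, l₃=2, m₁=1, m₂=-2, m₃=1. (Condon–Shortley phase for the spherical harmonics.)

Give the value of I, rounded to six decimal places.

Rules hold: Σm=0, L=8 even, 0≤2≤6.
N = 7·7·5 = 245
Δ = 4!·2!·2!/9! = 1/3780
Racah Σ t=1..3: t=1:−1/24 t=2:+1/4 t=3:−1/24 = 1/6
⇒ 3j(3 3 2; 0 0 0)² = 4/105, sgn +1
Racah Σ t=0..1: t=0:+1/48 t=1:−1/12 = -1/16
⇒ 3j(3 3 2; 1 -2 1)² = 1/28, sgn +1
4πI² = N·(3j₀)²·(3jₘ)² = 1/3
I = +1·√(0.333333/4π) = 0.16286750

0.162868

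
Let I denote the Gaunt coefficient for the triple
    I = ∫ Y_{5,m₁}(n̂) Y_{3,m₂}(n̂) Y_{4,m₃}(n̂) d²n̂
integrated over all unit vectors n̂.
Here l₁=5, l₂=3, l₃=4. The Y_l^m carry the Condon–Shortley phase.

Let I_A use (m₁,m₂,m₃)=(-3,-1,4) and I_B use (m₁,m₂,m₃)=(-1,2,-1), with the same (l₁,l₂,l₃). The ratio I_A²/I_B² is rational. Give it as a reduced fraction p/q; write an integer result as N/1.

4704/3125

Shared (l₁,l₂,l₃)=(5,3,4): N and (l;000)² cancel in I_A²/I_B².
A: Δ = 4!·6!·2!/13! = 1/180180; Racah Σ t=2..2: t=2:+1/5760 = 1/5760; ⇒ 3j(5 3 4; -3 -1 4)² = 56/2145, sgn +1
B: Δ = 4!·6!·2!/13! = 1/180180; Racah Σ t=3..4: t=3:−1/432 t=4:+1/1152 = -5/3456; ⇒ 3j(5 3 4; -1 2 -1)² = 625/36036, sgn +1
I_A²/I_B² = (56/2145)/(625/36036) = 4704/3125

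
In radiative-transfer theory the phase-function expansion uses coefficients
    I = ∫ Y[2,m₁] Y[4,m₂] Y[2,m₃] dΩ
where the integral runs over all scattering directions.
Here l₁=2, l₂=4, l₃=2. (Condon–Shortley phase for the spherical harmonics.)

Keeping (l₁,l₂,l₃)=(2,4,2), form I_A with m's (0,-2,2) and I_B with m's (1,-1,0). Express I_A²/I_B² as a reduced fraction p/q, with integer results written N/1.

1/2

Same 2,4,2: normalisation and zero-m 3j drop out of the ratio.
A: Δ: 4! 0! 4! / 9! → 1/630; sum: t=2:+1/96 = 1/96; 3j²(2 4 2; 0 -2 2) = Δ·Π!·Σ² = 1/42  (sign +1)
B: Δ: 4! 0! 4! / 9! → 1/630; sum: t=1:−1/24 = -1/24; 3j²(2 4 2; 1 -1 0) = Δ·Π!·Σ² = 1/21  (sign -1)
I_A²/I_B² = (1/42)/(1/21) = 1/2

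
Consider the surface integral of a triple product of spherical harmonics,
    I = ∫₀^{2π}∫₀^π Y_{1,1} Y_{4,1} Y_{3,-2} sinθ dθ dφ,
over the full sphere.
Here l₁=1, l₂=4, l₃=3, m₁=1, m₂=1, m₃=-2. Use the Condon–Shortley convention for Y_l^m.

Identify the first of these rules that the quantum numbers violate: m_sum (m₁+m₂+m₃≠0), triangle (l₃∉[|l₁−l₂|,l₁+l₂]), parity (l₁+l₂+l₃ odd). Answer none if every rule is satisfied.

none

azimuthal sum: 1 + 1 − 2 = 0  ✓
3 ≤ 3 ≤ 5 (triangle on l)  ✓
L = 1 + 4 + 3 = 8 (even)  ✓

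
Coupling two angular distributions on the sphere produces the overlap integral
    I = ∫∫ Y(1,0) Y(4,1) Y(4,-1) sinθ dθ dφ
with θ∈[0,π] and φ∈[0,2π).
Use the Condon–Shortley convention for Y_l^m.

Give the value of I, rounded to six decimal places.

Σlᵢ=9 odd — θ-integrand is odd under cosθ→−cosθ; I=0

0.000000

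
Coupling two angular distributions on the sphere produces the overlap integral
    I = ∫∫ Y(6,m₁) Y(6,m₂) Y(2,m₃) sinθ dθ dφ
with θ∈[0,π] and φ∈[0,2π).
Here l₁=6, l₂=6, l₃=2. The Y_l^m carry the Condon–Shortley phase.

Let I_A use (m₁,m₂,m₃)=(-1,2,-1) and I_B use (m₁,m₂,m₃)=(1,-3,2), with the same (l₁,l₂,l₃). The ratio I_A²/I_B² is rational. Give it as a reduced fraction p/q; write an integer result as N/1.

l's match ⇒ only the (l;m) 3-j factors differ between A and B.
A: triangle coeff Δ(6,6,2) = 1/90090; Σ_t [6,7]: t=6:+1/34560 t=7:−1/60480 = 1/80640; (3j)²=6/1001 [(6 6 2; -1 2 -1)], sign=-1
B: triangle coeff Δ(6,6,2) = 1/90090; Σ_t [3,3]: t=3:−1/120960 = -1/120960; (3j)²=24/1001 [(6 6 2; 1 -3 2)], sign=-1
I_A²/I_B² = (6/1001)/(24/1001) = 1/4

1/4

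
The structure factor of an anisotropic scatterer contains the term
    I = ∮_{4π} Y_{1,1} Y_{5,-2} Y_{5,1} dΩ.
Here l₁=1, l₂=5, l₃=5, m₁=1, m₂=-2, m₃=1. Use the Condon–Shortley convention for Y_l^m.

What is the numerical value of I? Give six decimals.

L=11 odd ⇒ parity kills the (l;000) factor ⇒ I = 0

0.000000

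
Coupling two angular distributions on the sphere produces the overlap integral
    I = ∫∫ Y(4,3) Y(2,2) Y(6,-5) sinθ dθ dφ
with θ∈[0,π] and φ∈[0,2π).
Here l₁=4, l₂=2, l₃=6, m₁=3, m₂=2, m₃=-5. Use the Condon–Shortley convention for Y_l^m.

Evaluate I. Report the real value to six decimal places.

m-sum 0 ✓  L=12 even ✓  2≤6≤6 ✓
Π(2lᵢ+1) = 9×5×13 = 585
triangle coeff Δ(4,2,6) = 1/6435
Σ_t [0,0]: t=0:+1/2304 = 1/2304
(3j)²=5/143 [(4 2 6; 0 0 0)], sign=+1
Σ_t [0,0]: t=0:+1/120960 = 1/120960
(3j)²=2/39 [(4 2 6; 3 2 -5)], sign=-1
⇒ 4πI² = 150/143
I = (-1)√(150/143/(4π)) = -0.28891672

-0.288917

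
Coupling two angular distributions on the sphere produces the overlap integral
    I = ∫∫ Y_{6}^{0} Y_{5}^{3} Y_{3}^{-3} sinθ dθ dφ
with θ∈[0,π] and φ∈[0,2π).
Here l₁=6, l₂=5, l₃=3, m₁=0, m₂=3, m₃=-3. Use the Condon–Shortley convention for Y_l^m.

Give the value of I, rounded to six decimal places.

Checks pass: Σm=0; 14 even; l₃=3∈[1,11].
(2·6+1)(2·5+1)(2·3+1) = 1001
Δ: 8! 4! 2! / 15! → 1/675675
sum: t=3:−1/8640 t=4:+1/2304 t=5:−1/8640 = 7/34560
3j²(6 5 3; 0 0 0) = Δ·Π!·Σ² = 7/429  (sign -1)
sum: t=6:+1/69120 = 1/69120
3j²(6 5 3; 0 3 -3) = Δ·Π!·Σ² = 4/429  (sign +1)
combine: 4πI² = 1001·7/429·4/429 = 196/1287
take √, sign -1: I = -0.11008644

-0.110086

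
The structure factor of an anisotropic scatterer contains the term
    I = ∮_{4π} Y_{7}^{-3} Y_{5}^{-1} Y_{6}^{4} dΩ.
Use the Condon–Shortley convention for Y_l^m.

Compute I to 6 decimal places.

0.058141

m-sum 0 ✓  L=18 even ✓  2≤6≤12 ✓
Π(2lᵢ+1) = 15×11×13 = 2145
triangle coeff Δ(7,5,6) = 1/174594420
Σ_t [1,5]: t=1:−1/4147200 t=2:+1/207360 t=3:−1/82944 t=4:+1/207360 t=5:−1/4147200 = -1/345600
(3j)²=420/46189 [(7 5 6; 0 0 0)], sign=-1
Σ_t [2,4]: t=2:+1/7741440 t=3:−1/1088640 t=4:+1/1658880 = -13/69672960
(3j)²=325/149226 [(7 5 6; -3 -1 4)], sign=-1
⇒ 4πI² = 48750/1147619
I = (+1)√(48750/1147619/(4π)) = 0.05814114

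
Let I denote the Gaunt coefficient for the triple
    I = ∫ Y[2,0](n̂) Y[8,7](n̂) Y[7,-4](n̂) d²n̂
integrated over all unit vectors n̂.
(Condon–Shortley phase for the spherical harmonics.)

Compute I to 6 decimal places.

m-sum = 0 + 7 − 4 = 3 ≠ 0 ⇒ I = 0

0.000000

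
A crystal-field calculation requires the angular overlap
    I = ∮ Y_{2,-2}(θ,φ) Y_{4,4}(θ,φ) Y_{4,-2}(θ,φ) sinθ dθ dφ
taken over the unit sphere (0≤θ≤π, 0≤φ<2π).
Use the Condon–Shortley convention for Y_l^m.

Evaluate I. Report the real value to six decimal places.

-0.106180

Checks pass: Σm=0; 10 even; l₃=4∈[2,6].
(2·2+1)(2·4+1)(2·4+1) = 405
Δ: 2! 2! 6! / 11! → 1/13860
sum: t=0:+1/192 t=1:−1/36 t=2:+1/192 = -5/288
3j²(2 4 4; 0 0 0) = Δ·Π!·Σ² = 20/693  (sign -1)
sum: t=2:+1/2880 = 1/2880
3j²(2 4 4; -2 4 -2) = Δ·Π!·Σ² = 2/165  (sign +1)
combine: 4πI² = 405·20/693·2/165 = 120/847
take √, sign -1: I = -0.10618031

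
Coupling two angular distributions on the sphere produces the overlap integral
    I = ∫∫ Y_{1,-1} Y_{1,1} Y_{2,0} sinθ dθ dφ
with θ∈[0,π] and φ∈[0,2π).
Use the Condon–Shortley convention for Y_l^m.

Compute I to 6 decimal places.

0.126157

Rules hold: Σm=0, L=4 even, 0≤2≤2.
N = 3·3·5 = 45
Δ = 0!·2!·2!/5! = 1/30
Racah Σ t=0..0: t=0:+1/1 = 1/1
⇒ 3j(1 1 2; 0 0 0)² = 2/15, sgn +1
Racah Σ t=0..0: t=0:+1/4 = 1/4
⇒ 3j(1 1 2; -1 1 0)² = 1/30, sgn +1
4πI² = N·(3j₀)²·(3jₘ)² = 1/5
I = +1·√(0.2/4π) = 0.12615663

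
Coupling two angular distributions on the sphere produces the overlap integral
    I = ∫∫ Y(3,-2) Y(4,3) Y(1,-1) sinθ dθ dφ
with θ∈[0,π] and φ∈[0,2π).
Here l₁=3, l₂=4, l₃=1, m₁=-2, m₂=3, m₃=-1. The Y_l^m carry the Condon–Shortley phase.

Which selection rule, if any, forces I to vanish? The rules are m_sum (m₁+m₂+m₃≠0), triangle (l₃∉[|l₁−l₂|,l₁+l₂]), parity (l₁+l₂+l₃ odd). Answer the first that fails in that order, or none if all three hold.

m₁+m₂+m₃ = -2 + 3 − 1 = 0  ✓
triangle: |3−4|=1 ≤ l₃=1 ≤ 3+4=7  ✓
parity: l₁+l₂+l₃ = 8 is even  ✓

none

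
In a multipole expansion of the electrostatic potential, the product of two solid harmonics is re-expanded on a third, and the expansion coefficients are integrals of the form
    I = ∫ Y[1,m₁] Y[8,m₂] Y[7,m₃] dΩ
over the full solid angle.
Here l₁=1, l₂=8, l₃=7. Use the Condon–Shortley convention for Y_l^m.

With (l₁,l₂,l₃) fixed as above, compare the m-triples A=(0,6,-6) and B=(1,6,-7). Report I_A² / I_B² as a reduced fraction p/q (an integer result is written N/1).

28/1

Same 1,8,7: normalisation and zero-m 3j drop out of the ratio.
A: Δ: 2! 0! 14! / 17! → 1/2040; sum: t=1:−1/6227020800 = -1/6227020800; 3j²(1 8 7; 0 6 -6) = Δ·Π!·Σ² = 7/510  (sign +1)
B: Δ: 2! 0! 14! / 17! → 1/2040; sum: t=0:+1/174356582400 = 1/174356582400; 3j²(1 8 7; 1 6 -7) = Δ·Π!·Σ² = 1/2040  (sign +1)
I_A²/I_B² = (7/510)/(1/2040) = 28/1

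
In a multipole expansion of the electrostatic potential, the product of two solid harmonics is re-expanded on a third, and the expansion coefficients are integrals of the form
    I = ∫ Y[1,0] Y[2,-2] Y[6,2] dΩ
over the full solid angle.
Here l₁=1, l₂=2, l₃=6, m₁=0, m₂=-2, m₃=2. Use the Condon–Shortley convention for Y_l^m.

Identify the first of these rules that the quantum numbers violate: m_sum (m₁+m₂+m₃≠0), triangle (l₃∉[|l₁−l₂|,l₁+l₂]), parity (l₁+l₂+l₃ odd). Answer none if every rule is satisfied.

azimuthal sum: 0 − 2 + 2 = 0  ✓
1 ≤ 6 ≤ 3 (triangle on l)  ✗
L = 1 + 2 + 6 = 9 (odd)

triangle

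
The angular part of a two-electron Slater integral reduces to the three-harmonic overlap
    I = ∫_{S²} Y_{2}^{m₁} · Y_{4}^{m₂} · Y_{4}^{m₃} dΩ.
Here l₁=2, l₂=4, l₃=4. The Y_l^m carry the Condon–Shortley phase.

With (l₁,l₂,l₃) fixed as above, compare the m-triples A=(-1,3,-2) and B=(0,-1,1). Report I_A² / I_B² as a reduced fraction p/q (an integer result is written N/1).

Same 2,4,4: normalisation and zero-m 3j drop out of the ratio.
A: Δ: 2! 2! 6! / 11! → 1/13860; sum: t=1:−1/1440 t=2:+1/240 = 1/288; 3j²(2 4 4; -1 3 -2) = Δ·Π!·Σ² = 5/132  (sign +1)
B: Δ: 2! 2! 6! / 11! → 1/13860; sum: t=0:+1/144 t=1:−1/48 t=2:+1/480 = -17/1440; 3j²(2 4 4; 0 -1 1) = Δ·Π!·Σ² = 289/13860  (sign +1)
I_A²/I_B² = (5/132)/(289/13860) = 525/289

525/289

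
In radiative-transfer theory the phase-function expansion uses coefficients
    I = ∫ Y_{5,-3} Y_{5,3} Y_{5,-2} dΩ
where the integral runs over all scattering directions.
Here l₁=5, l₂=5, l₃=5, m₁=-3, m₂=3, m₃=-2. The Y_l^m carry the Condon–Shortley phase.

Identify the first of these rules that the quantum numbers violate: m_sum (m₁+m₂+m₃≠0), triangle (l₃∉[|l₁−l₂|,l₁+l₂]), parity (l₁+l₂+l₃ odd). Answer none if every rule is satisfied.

m₁+m₂+m₃ = -3 + 3 − 2 = -2  ✗
triangle: |5−5|=0 ≤ l₃=5 ≤ 5+5=10
parity: l₁+l₂+l₃ = 15 is odd

m_sum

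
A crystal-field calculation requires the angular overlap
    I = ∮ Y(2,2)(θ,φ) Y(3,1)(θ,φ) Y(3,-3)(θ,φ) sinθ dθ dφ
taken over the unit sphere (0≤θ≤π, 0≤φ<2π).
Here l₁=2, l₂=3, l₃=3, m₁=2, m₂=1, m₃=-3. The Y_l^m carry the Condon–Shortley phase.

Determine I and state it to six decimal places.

0.132981

m-sum 0 ✓  L=8 even ✓  1≤3≤5 ✓
Π(2lᵢ+1) = 5×7×7 = 245
triangle coeff Δ(2,3,3) = 1/3780
Σ_t [0,2]: t=0:+1/24 t=1:−1/4 t=2:+1/24 = -1/6
(3j)²=4/105 [(2 3 3; 0 0 0)], sign=+1
Σ_t [0,0]: t=0:+1/96 = 1/96
(3j)²=1/42 [(2 3 3; 2 1 -3)], sign=+1
⇒ 4πI² = 2/9
I = (+1)√(2/9/(4π)) = 0.13298076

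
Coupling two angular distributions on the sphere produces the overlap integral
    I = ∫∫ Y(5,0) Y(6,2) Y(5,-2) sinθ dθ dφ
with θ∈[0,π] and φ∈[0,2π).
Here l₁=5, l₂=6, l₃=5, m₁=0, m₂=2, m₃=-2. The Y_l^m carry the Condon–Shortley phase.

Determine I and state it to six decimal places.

-0.043391

Checks pass: Σm=0; 16 even; l₃=5∈[1,11].
(2·5+1)(2·6+1)(2·5+1) = 1573
Δ: 6! 4! 6! / 17! → 1/28588560
sum: t=1:−1/345600 t=2:+1/13824 t=3:−1/5184 t=4:+1/13824 t=5:−1/345600 = -7/129600
3j²(5 6 5; 0 0 0) = Δ·Π!·Σ² = 80/7293  (sign +1)
sum: t=2:+1/207360 t=3:−1/17280 t=4:+1/13824 t=5:−1/103680 = 1/103680
3j²(5 6 5; 0 2 -2) = Δ·Π!·Σ² = 10/7293  (sign -1)
combine: 4πI² = 1573·80/7293·10/7293 = 800/33813
take √, sign -1: I = -0.04339086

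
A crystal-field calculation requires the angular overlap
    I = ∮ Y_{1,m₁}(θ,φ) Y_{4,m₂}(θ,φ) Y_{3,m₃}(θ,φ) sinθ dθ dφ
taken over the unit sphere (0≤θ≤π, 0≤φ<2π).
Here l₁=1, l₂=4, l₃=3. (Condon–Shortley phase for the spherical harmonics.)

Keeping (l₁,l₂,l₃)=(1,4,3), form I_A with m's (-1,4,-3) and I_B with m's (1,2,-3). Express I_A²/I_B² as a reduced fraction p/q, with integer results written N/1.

28/1

Same 1,4,3: normalisation and zero-m 3j drop out of the ratio.
A: Δ: 2! 0! 6! / 9! → 1/252; sum: t=2:+1/1440 = 1/1440; 3j²(1 4 3; -1 4 -3) = Δ·Π!·Σ² = 1/9  (sign +1)
B: Δ: 2! 0! 6! / 9! → 1/252; sum: t=0:+1/1440 = 1/1440; 3j²(1 4 3; 1 2 -3) = Δ·Π!·Σ² = 1/252  (sign +1)
I_A²/I_B² = (1/9)/(1/252) = 28/1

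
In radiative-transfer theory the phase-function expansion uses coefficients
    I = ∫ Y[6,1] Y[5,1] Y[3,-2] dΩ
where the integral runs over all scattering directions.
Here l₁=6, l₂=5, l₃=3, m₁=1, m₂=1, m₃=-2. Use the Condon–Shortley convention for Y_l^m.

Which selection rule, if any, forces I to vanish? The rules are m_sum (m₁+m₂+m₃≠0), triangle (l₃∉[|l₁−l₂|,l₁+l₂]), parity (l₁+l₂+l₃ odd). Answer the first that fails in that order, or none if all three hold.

Σmᵢ = 0  ✓
l₃∈[|l₁−l₂|,l₁+l₂]=[1,11], have l₃=3  ✓
Σlᵢ = 14 ⇒ even  ✓

none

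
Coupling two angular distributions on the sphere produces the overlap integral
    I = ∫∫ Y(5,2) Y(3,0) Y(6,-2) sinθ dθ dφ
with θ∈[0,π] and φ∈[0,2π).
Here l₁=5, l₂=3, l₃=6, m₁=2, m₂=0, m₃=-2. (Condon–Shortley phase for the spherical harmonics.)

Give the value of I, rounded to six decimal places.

Rules hold: Σm=0, L=14 even, 2≤6≤8.
N = 11·7·13 = 1001
Δ = 2!·8!·4!/15! = 1/675675
Racah Σ t=0..2: t=0:+1/8640 t=1:−1/2304 t=2:+1/8640 = -7/34560
⇒ 3j(5 3 6; 0 0 0)² = 7/429, sgn -1
Racah Σ t=0..2: t=0:+1/8640 t=1:−1/5760 t=2:+1/60480 = -1/24192
⇒ 3j(5 3 6; 2 0 -2)² = 8/3003, sgn -1
4πI² = N·(3j₀)²·(3jₘ)² = 56/1287
I = +1·√(0.043512/4π) = 0.05884368

0.058844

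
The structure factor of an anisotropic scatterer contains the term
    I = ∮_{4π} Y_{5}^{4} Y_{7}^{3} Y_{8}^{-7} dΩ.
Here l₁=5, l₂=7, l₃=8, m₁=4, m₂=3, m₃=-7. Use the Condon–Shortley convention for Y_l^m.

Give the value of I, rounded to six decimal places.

Checks pass: Σm=0; 20 even; l₃=8∈[2,12].
(2·5+1)(2·7+1)(2·8+1) = 2805
Δ: 4! 6! 10! / 21! → 1/814773960
sum: t=0:+1/87091200 t=1:−1/4976640 t=2:+1/2073600 t=3:−1/4976640 t=4:+1/87091200 = 1/9676800
3j²(5 7 8; 0 0 0) = Δ·Π!·Σ² = 360/46189  (sign +1)
sum: t=0:+1/10450944000 t=1:−1/1567641600 = -17/31352832000
3j²(5 7 8; 4 3 -7) = Δ·Π!·Σ² = 17/1140  (sign +1)
combine: 4πI² = 2805·360/46189·17/1140 = 1530/4693
take √, sign +1: I = 0.16107031

0.161070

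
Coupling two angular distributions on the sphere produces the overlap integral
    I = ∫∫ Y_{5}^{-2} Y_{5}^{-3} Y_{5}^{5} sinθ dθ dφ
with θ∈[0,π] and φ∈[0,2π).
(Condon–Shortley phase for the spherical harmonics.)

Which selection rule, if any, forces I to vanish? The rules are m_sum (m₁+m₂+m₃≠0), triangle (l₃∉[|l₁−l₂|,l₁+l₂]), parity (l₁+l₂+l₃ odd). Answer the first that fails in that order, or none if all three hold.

parity

azimuthal sum: -2 − 3 + 5 = 0  ✓
0 ≤ 5 ≤ 10 (triangle on l)  ✓
L = 5 + 5 + 5 = 15 (odd)  ✗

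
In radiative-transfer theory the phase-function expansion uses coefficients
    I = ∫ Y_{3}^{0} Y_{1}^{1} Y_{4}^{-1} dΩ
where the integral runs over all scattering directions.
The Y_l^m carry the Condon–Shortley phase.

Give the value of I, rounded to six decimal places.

Rules hold: Σm=0, L=8 even, 2≤4≤4.
N = 7·3·9 = 189
Δ = 0!·6!·2!/9! = 1/252
Racah Σ t=0..0: t=0:+1/36 = 1/36
⇒ 3j(3 1 4; 0 0 0)² = 4/63, sgn +1
Racah Σ t=0..0: t=0:+1/72 = 1/72
⇒ 3j(3 1 4; 0 1 -1)² = 5/126, sgn -1
4πI² = N·(3j₀)²·(3jₘ)² = 10/21
I = -1·√(0.47619/4π) = -0.19466390

-0.194664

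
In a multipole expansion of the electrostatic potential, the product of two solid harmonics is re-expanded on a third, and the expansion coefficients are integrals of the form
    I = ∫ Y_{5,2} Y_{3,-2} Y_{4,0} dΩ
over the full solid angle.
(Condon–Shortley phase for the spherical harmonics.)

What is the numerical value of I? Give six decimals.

m-sum 0 ✓  L=12 even ✓  2≤4≤8 ✓
Π(2lᵢ+1) = 11×7×9 = 693
triangle coeff Δ(5,3,4) = 1/180180
Σ_t [1,3]: t=1:−1/576 t=2:+1/144 t=3:−1/576 = 1/288
(3j)²=20/1001 [(5 3 4; 0 0 0)], sign=+1
Σ_t [0,1]: t=0:+1/864 t=1:−1/576 = -1/1728
(3j)²=5/1287 [(5 3 4; 2 -2 0)], sign=-1
⇒ 4πI² = 100/1859
I = (-1)√(100/1859/(4π)) = -0.06542675

-0.065427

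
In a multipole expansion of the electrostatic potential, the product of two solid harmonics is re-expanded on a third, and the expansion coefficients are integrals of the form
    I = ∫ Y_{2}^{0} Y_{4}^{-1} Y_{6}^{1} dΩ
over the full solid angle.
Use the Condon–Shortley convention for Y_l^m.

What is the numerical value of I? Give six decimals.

Rules hold: Σm=0, L=12 even, 2≤6≤6.
N = 5·9·13 = 585
Δ = 0!·4!·8!/13! = 1/6435
Racah Σ t=0..0: t=0:+1/2304 = 1/2304
⇒ 3j(2 4 6; 0 0 0)² = 5/143, sgn +1
Racah Σ t=0..0: t=0:+1/2880 = 1/2880
⇒ 3j(2 4 6; 0 -1 1)² = 14/429, sgn -1
4πI² = N·(3j₀)²·(3jₘ)² = 1050/1573
I = -1·√(0.667514/4π) = -0.23047581

-0.230476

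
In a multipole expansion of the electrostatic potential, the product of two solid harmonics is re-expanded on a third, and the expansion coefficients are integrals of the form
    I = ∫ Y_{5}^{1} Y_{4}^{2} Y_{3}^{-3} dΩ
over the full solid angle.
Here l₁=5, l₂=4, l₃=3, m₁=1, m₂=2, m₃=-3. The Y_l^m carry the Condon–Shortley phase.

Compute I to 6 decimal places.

0.143662

m-sum 0 ✓  L=12 even ✓  1≤3≤9 ✓
Π(2lᵢ+1) = 11×9×7 = 693
triangle coeff Δ(5,4,3) = 1/180180
Σ_t [2,4]: t=2:+1/576 t=3:−1/144 t=4:+1/576 = -1/288
(3j)²=20/1001 [(5 4 3; 0 0 0)], sign=+1
Σ_t [4,4]: t=4:+1/2304 = 1/2304
(3j)²=75/4004 [(5 4 3; 1 2 -3)], sign=+1
⇒ 4πI² = 3375/13013
I = (+1)√(3375/13013/(4π)) = 0.14366244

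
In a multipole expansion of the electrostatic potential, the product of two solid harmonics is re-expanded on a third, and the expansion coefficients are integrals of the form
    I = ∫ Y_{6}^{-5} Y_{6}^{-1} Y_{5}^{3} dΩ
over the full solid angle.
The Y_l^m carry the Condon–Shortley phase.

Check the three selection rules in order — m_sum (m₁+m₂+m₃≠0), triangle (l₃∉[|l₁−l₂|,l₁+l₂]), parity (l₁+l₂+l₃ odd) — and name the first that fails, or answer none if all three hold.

m_sum

Σmᵢ = -3  ✗
l₃∈[|l₁−l₂|,l₁+l₂]=[0,12], have l₃=5
Σlᵢ = 17 ⇒ odd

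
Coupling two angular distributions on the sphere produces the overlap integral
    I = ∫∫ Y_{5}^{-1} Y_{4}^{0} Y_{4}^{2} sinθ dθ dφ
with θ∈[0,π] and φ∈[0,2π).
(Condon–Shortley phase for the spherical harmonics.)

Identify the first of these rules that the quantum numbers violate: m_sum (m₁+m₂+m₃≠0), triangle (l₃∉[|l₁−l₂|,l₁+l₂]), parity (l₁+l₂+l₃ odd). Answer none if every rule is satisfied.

m_sum

azimuthal sum: -1 + 0 + 2 = 1  ✗
1 ≤ 4 ≤ 9 (triangle on l)
L = 5 + 4 + 4 = 13 (odd)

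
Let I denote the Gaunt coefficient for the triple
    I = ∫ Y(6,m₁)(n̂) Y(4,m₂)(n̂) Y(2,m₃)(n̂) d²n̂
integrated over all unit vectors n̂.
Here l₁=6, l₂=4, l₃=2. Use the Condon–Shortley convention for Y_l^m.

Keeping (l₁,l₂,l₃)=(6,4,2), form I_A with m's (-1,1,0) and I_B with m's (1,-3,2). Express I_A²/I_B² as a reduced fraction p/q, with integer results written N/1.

42/1

Same 6,4,2: normalisation and zero-m 3j drop out of the ratio.
A: Δ: 8! 4! 0! / 13! → 1/6435; sum: t=5:−1/2880 = -1/2880; 3j²(6 4 2; -1 1 0) = Δ·Π!·Σ² = 14/429  (sign -1)
B: Δ: 8! 4! 0! / 13! → 1/6435; sum: t=1:−1/120960 = -1/120960; 3j²(6 4 2; 1 -3 2) = Δ·Π!·Σ² = 1/1287  (sign -1)
I_A²/I_B² = (14/429)/(1/1287) = 42/1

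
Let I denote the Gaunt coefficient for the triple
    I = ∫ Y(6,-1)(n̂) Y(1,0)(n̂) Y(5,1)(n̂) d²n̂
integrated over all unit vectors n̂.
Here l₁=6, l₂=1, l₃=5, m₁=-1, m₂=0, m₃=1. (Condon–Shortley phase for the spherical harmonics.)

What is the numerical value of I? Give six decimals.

-0.241725

Checks pass: Σm=0; 12 even; l₃=5∈[5,7].
(2·6+1)(2·1+1)(2·5+1) = 429
Δ: 2! 10! 0! / 13! → 1/858
sum: t=1:−1/14400 = -1/14400
3j²(6 1 5; 0 0 0) = Δ·Π!·Σ² = 6/143  (sign +1)
sum: t=1:−1/17280 = -1/17280
3j²(6 1 5; -1 0 1) = Δ·Π!·Σ² = 35/858  (sign -1)
combine: 4πI² = 429·6/143·35/858 = 105/143
take √, sign -1: I = -0.24172507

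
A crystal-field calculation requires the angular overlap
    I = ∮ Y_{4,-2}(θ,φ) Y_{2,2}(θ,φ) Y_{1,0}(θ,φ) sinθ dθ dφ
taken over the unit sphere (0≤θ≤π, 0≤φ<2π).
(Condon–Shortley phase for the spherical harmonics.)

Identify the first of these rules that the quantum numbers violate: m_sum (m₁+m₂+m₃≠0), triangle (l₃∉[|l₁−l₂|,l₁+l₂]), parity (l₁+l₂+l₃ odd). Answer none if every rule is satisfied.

Σmᵢ = 0  ✓
l₃∈[|l₁−l₂|,l₁+l₂]=[2,6], have l₃=1  ✗
Σlᵢ = 7 ⇒ odd

triangle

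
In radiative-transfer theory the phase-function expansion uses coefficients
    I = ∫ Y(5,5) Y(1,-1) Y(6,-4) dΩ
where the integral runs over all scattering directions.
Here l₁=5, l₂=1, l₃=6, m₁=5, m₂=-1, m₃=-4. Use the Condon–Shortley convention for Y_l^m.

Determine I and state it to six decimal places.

0.040859

Checks pass: Σm=0; 12 even; l₃=6∈[4,6].
(2·5+1)(2·1+1)(2·6+1) = 429
Δ: 0! 10! 2! / 13! → 1/858
sum: t=0:+1/14400 = 1/14400
3j²(5 1 6; 0 0 0) = Δ·Π!·Σ² = 6/143  (sign +1)
sum: t=0:+1/7257600 = 1/7257600
3j²(5 1 6; 5 -1 -4) = Δ·Π!·Σ² = 1/858  (sign +1)
combine: 4πI² = 429·6/143·1/858 = 3/143
take √, sign +1: I = 0.04085899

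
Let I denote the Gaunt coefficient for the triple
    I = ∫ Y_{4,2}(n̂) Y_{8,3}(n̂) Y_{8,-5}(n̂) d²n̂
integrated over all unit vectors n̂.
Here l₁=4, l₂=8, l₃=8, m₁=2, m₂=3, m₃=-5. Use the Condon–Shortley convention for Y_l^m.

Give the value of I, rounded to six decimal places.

-0.060520

m-sum 0 ✓  L=20 even ✓  4≤8≤12 ✓
Π(2lᵢ+1) = 9×17×17 = 2601
triangle coeff Δ(4,8,8) = 1/185175900
Σ_t [0,4]: t=0:+1/557383680 t=1:−1/21772800 t=2:+1/8294400 t=3:−1/21772800 t=4:+1/557383680 = 1/30965760
(3j)²=36/4199 [(4 8 8; 0 0 0)], sign=+1
Σ_t [0,2]: t=0:+1/3832012800 t=1:−1/261273600 t=2:+1/209018880 = 1/821145600
(3j)²=2/969 [(4 8 8; 2 3 -5)], sign=-1
⇒ 4πI² = 216/4693
I = (-1)√(216/4693/(4π)) = -0.06051969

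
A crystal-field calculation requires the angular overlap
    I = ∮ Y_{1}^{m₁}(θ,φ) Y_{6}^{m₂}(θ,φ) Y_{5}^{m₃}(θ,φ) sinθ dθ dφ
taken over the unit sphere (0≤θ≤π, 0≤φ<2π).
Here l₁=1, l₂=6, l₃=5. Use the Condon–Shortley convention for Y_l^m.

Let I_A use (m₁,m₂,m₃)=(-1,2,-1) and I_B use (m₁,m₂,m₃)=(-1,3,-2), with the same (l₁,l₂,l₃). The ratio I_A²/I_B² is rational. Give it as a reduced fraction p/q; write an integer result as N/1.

Shared (l₁,l₂,l₃)=(1,6,5): N and (l;000)² cancel in I_A²/I_B².
A: Δ = 2!·0!·10!/13! = 1/858; Racah Σ t=2..2: t=2:+1/34560 = 1/34560; ⇒ 3j(1 6 5; -1 2 -1)² = 14/429, sgn +1
B: Δ = 2!·0!·10!/13! = 1/858; Racah Σ t=2..2: t=2:+1/60480 = 1/60480; ⇒ 3j(1 6 5; -1 3 -2)² = 6/143, sgn -1
I_A²/I_B² = (14/429)/(6/143) = 7/9

7/9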